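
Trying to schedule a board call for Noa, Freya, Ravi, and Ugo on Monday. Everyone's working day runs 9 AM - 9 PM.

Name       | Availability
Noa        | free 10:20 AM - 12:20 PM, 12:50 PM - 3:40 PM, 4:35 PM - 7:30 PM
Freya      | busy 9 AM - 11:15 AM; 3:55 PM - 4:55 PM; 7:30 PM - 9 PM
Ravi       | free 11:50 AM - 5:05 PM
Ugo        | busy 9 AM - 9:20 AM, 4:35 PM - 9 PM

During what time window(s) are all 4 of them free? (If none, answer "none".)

11:50-12:20, 12:50-15:40

Noa free: 10:20-12:20, 12:50-15:40, 16:35-19:30.
Freya free: 11:15-15:55, 16:55-19:30 (invert busy blocks within the working day).
Ravi free: 11:50-17:05.
Ugo free: 09:20-16:35 (invert busy blocks within the working day).
Noa ∩ Freya: 11:15-12:20, 12:50-15:40, 16:55-19:30.
Noa ∩ Freya ∩ Ravi: 11:50-12:20, 12:50-15:40, 16:55-17:05.
Noa ∩ Freya ∩ Ravi ∩ Ugo: 11:50-12:20, 12:50-15:40.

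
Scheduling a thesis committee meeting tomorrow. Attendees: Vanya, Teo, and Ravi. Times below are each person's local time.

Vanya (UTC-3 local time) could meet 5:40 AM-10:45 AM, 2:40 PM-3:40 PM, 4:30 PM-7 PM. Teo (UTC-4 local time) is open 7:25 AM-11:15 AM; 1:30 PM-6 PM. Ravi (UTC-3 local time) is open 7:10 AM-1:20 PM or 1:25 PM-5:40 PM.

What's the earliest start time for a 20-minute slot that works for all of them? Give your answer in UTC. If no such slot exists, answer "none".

Vanya in UTC: 08:40-13:45, 17:40-18:40, 19:30-22:00 (add 3h to convert from UTC-3).
Teo in UTC: 11:25-15:15, 17:30-22:00 (add 4h to convert from UTC-4).
Ravi in UTC: 10:10-16:20, 16:25-20:40 (add 3h to convert from UTC-3).
Vanya ∩ Teo: 11:25-13:45, 17:40-18:40, 19:30-22:00.
Vanya ∩ Teo ∩ Ravi: 11:25-13:45, 17:40-18:40, 19:30-20:40.
So the common availability across everyone is 11:25-13:45, 17:40-18:40, 19:30-20:40.
The first common window of at least 20 minutes is 11:25-13:45, so the earliest start is 11:25.

11:25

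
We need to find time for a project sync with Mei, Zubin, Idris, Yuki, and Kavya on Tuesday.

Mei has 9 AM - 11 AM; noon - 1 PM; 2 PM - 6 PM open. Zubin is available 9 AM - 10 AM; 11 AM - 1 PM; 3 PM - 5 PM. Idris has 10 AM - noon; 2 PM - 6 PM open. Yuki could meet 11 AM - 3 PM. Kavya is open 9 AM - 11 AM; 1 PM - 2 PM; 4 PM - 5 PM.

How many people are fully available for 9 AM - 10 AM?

3

Mei, Zubin, and Kavya can make the full 09:00-10:00 slot — that's 3.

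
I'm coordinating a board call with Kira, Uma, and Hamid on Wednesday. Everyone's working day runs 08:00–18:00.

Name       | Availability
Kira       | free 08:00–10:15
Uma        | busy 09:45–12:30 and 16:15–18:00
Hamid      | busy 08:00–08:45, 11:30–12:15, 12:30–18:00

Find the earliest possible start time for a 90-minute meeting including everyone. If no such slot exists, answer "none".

none

Kira free: 08:00-10:15.
Uma free: 08:00-09:45, 12:30-16:15 (invert busy blocks within the working day).
Hamid free: 08:45-11:30, 12:15-12:30 (invert busy blocks within the working day).
Kira ∩ Uma: 08:00-09:45.
Kira ∩ Uma ∩ Hamid: 08:45-09:45.
So the common availability across everyone is 08:45-09:45.
No common window is at least 90 minutes long.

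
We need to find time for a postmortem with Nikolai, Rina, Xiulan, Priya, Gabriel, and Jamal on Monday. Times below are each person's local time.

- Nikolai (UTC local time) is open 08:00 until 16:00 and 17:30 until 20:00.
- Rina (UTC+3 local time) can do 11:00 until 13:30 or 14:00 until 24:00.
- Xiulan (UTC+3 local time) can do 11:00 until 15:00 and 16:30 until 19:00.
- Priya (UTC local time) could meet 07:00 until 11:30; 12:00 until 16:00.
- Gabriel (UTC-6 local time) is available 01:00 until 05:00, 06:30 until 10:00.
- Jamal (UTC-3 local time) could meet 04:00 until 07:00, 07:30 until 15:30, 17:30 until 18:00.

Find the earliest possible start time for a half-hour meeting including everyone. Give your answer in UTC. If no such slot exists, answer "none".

08:00

Nikolai in UTC: 08:00-16:00, 17:30-20:00.
Rina in UTC: 08:00-10:30, 11:00-21:00 (subtract 3h to convert from UTC+3).
Xiulan in UTC: 08:00-12:00, 13:30-16:00 (subtract 3h to convert from UTC+3).
Priya in UTC: 07:00-11:30, 12:00-16:00.
Gabriel in UTC: 07:00-11:00, 12:30-16:00 (add 6h to convert from UTC-6).
Jamal in UTC: 07:00-10:00, 10:30-18:30, 20:30-21:00 (add 3h to convert from UTC-3).
Nikolai ∩ Rina: 08:00-10:30, 11:00-16:00, 17:30-20:00.
Nikolai ∩ Rina ∩ Xiulan: 08:00-10:30, 11:00-12:00, 13:30-16:00.
Nikolai ∩ Rina ∩ Xiulan ∩ Priya: 08:00-10:30, 11:00-11:30, 13:30-16:00.
Nikolai ∩ Rina ∩ Xiulan ∩ Priya ∩ Gabriel: 08:00-10:30, 13:30-16:00.
Nikolai ∩ Rina ∩ Xiulan ∩ Priya ∩ Gabriel ∩ Jamal: 08:00-10:00, 13:30-16:00.
The first common window of at least 30 minutes is 08:00-10:00, so the earliest start is 08:00.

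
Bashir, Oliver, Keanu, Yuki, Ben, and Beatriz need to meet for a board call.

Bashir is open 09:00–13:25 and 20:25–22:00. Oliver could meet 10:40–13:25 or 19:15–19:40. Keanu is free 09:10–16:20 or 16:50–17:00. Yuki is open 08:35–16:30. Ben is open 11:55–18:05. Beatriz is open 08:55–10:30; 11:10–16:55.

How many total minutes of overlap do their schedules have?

Bashir ∩ Oliver: 10:40-13:25.
Bashir ∩ Oliver ∩ Keanu: 10:40-13:25.
Bashir ∩ Oliver ∩ Keanu ∩ Yuki: 10:40-13:25.
Bashir ∩ Oliver ∩ Keanu ∩ Yuki ∩ Ben: 11:55-13:25.
Bashir ∩ Oliver ∩ Keanu ∩ Yuki ∩ Ben ∩ Beatriz: 11:55-13:25.
So the common availability across everyone is 11:55-13:25.
That's a single block of 90 minutes.

90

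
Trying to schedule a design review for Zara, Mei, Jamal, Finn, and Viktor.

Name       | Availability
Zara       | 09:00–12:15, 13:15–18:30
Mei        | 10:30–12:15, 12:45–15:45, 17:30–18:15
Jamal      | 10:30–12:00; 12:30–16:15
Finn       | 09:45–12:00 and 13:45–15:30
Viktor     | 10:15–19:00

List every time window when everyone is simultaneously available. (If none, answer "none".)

10:30-12:00, 13:45-15:30

Zara ∩ Mei: 10:30-12:15, 13:15-15:45, 17:30-18:15.
Zara ∩ Mei ∩ Jamal: 10:30-12:00, 13:15-15:45.
Zara ∩ Mei ∩ Jamal ∩ Finn: 10:30-12:00, 13:45-15:30.
Zara ∩ Mei ∩ Jamal ∩ Finn ∩ Viktor: 10:30-12:00, 13:45-15:30.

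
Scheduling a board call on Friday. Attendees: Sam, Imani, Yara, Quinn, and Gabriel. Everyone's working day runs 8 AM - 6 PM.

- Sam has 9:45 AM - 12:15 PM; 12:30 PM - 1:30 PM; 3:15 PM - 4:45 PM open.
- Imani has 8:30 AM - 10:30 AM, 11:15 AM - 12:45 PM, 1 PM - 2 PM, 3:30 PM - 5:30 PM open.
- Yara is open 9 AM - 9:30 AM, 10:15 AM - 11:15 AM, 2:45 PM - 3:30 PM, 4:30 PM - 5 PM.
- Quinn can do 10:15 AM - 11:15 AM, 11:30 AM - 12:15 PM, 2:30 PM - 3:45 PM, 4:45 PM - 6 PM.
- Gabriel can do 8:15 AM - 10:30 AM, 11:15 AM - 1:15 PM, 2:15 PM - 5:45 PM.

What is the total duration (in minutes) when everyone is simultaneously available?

15

Sam ∩ Imani: 09:45-10:30, 11:15-12:15, 12:30-12:45, 13:00-13:30, 15:30-16:45.
Sam ∩ Imani ∩ Yara: 10:15-10:30, 16:30-16:45.
Sam ∩ Imani ∩ Yara ∩ Quinn: 10:15-10:30.
Sam ∩ Imani ∩ Yara ∩ Quinn ∩ Gabriel: 10:15-10:30.
That's a single block of 15 minutes.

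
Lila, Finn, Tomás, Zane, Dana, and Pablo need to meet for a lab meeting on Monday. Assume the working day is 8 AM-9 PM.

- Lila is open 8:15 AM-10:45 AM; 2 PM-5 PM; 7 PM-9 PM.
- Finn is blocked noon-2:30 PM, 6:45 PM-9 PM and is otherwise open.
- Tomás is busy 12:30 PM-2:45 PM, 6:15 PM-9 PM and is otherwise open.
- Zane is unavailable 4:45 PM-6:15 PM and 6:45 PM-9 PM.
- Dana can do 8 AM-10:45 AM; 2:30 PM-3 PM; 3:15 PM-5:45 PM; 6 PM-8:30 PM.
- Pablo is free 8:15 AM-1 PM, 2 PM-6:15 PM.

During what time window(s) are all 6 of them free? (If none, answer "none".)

08:15-10:45, 14:45-15:00, 15:15-16:45

Lila free: 08:15-10:45, 14:00-17:00, 19:00-21:00.
Finn free: 08:00-12:00, 14:30-18:45 (invert busy blocks within the working day).
Tomás free: 08:00-12:30, 14:45-18:15 (invert busy blocks within the working day).
Zane free: 08:00-16:45, 18:15-18:45 (invert busy blocks within the working day).
Dana free: 08:00-10:45, 14:30-15:00, 15:15-17:45, 18:00-20:30.
Pablo free: 08:15-13:00, 14:00-18:15.
Lila ∩ Finn: 08:15-10:45, 14:30-17:00.
Lila ∩ Finn ∩ Tomás: 08:15-10:45, 14:45-17:00.
Lila ∩ Finn ∩ Tomás ∩ Zane: 08:15-10:45, 14:45-16:45.
Lila ∩ Finn ∩ Tomás ∩ Zane ∩ Dana: 08:15-10:45, 14:45-15:00, 15:15-16:45.
Lila ∩ Finn ∩ Tomás ∩ Zane ∩ Dana ∩ Pablo: 08:15-10:45, 14:45-15:00, 15:15-16:45.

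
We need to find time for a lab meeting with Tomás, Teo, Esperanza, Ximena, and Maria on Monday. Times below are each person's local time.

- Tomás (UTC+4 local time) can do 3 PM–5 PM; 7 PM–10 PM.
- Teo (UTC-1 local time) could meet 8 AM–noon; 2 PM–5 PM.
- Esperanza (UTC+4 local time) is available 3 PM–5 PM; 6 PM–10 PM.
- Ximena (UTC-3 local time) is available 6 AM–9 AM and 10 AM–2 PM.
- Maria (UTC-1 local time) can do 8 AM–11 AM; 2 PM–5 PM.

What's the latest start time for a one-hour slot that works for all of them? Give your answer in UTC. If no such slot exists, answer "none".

16:00

Tomás in UTC: 11:00-13:00, 15:00-18:00 (subtract 4h to convert from UTC+4).
Teo in UTC: 09:00-13:00, 15:00-18:00 (add 1h to convert from UTC-1).
Esperanza in UTC: 11:00-13:00, 14:00-18:00 (subtract 4h to convert from UTC+4).
Ximena in UTC: 09:00-12:00, 13:00-17:00 (add 3h to convert from UTC-3).
Maria in UTC: 09:00-12:00, 15:00-18:00 (add 1h to convert from UTC-1).
Tomás ∩ Teo: 11:00-13:00, 15:00-18:00.
Tomás ∩ Teo ∩ Esperanza: 11:00-13:00, 15:00-18:00.
Tomás ∩ Teo ∩ Esperanza ∩ Ximena: 11:00-12:00, 15:00-17:00.
Tomás ∩ Teo ∩ Esperanza ∩ Ximena ∩ Maria: 11:00-12:00, 15:00-17:00.
The last common window of at least 60 minutes is 15:00-17:00; a 60-minute meeting can start as late as 16:00 and still end by 17:00.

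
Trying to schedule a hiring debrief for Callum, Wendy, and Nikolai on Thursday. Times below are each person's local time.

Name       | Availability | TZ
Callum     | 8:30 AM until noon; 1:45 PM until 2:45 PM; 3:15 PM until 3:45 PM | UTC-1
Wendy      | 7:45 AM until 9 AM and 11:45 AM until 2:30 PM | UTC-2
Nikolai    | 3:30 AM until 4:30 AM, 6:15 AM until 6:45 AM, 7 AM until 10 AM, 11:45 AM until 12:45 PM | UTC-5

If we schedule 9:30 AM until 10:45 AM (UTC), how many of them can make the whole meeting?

Callum in UTC: 09:30-13:00, 14:45-15:45, 16:15-16:45 (add 1h to convert from UTC-1).
Wendy in UTC: 09:45-11:00, 13:45-16:30 (add 2h to convert from UTC-2).
Nikolai in UTC: 08:30-09:30, 11:15-11:45, 12:00-15:00, 16:45-17:45 (add 5h to convert from UTC-5).
Callum can make the full 09:30-10:45 slot — that's 1.

1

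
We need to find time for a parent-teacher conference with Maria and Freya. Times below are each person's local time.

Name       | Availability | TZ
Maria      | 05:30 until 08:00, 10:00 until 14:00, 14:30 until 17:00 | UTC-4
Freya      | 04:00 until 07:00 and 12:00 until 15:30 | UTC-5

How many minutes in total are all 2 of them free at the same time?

330

Maria in UTC: 09:30-12:00, 14:00-18:00, 18:30-21:00 (add 4h to convert from UTC-4).
Freya in UTC: 09:00-12:00, 17:00-20:30 (add 5h to convert from UTC-5).
Maria ∩ Freya: 09:30-12:00, 17:00-18:00, 18:30-20:30.
Those are the intersection windows.
Summing the common windows: 150 + 60 + 120 = 330 minutes.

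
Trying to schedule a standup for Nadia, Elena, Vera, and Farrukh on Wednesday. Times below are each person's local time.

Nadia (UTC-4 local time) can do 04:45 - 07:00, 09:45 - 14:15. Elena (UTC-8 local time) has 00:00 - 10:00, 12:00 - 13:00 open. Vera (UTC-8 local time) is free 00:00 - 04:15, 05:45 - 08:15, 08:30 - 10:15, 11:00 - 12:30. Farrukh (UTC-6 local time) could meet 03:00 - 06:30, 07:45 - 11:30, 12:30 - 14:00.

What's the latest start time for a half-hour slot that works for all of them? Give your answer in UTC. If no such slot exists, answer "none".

Nadia in UTC: 08:45-11:00, 13:45-18:15 (add 4h to convert from UTC-4).
Elena in UTC: 08:00-18:00, 20:00-21:00 (add 8h to convert from UTC-8).
Vera in UTC: 08:00-12:15, 13:45-16:15, 16:30-18:15, 19:00-20:30 (add 8h to convert from UTC-8).
Farrukh in UTC: 09:00-12:30, 13:45-17:30, 18:30-20:00 (add 6h to convert from UTC-6).
Nadia ∩ Elena: 08:45-11:00, 13:45-18:00.
Nadia ∩ Elena ∩ Vera: 08:45-11:00, 13:45-16:15, 16:30-18:00.
Nadia ∩ Elena ∩ Vera ∩ Farrukh: 09:00-11:00, 13:45-16:15, 16:30-17:30.
The last common window of at least 30 minutes is 16:30-17:30; a 30-minute meeting can start as late as 17:00 and still end by 17:30.

17:00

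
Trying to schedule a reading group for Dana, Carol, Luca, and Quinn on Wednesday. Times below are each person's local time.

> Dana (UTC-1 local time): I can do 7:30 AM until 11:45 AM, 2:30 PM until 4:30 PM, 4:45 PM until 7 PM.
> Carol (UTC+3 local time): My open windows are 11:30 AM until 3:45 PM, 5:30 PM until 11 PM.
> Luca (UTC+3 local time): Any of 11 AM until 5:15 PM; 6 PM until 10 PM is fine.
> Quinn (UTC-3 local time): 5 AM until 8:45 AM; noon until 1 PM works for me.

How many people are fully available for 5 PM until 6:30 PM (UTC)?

Dana in UTC: 08:30-12:45, 15:30-17:30, 17:45-20:00 (add 1h to convert from UTC-1).
Carol in UTC: 08:30-12:45, 14:30-20:00 (subtract 3h to convert from UTC+3).
Luca in UTC: 08:00-14:15, 15:00-19:00 (subtract 3h to convert from UTC+3).
Quinn in UTC: 08:00-11:45, 15:00-16:00 (add 3h to convert from UTC-3).
Carol and Luca can make the full 17:00-18:30 slot — that's 2.

2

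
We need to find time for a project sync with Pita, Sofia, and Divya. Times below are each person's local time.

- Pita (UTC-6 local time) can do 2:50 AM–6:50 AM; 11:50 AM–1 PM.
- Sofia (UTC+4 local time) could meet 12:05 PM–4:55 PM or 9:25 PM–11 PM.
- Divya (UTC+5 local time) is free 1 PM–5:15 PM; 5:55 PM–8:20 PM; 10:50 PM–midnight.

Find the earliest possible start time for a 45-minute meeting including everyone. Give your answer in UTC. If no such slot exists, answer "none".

08:50

Pita in UTC: 08:50-12:50, 17:50-19:00 (add 6h to convert from UTC-6).
Sofia in UTC: 08:05-12:55, 17:25-19:00 (subtract 4h to convert from UTC+4).
Divya in UTC: 08:00-12:15, 12:55-15:20, 17:50-19:00 (subtract 5h to convert from UTC+5).
Pita ∩ Sofia: 08:50-12:50, 17:50-19:00.
Pita ∩ Sofia ∩ Divya: 08:50-12:15, 17:50-19:00.
Those are the intersection windows.
The first common window of at least 45 minutes is 08:50-12:15, so the earliest start is 08:50.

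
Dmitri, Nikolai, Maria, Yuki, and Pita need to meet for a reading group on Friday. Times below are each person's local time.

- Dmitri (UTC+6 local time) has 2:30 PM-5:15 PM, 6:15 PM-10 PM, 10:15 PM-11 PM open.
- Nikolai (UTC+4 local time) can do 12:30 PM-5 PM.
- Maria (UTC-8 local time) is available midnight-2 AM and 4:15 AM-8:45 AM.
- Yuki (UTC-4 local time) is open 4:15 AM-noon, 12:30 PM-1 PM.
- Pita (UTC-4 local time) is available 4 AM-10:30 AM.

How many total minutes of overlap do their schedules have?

Dmitri in UTC: 08:30-11:15, 12:15-16:00, 16:15-17:00 (subtract 6h to convert from UTC+6).
Nikolai in UTC: 08:30-13:00 (subtract 4h to convert from UTC+4).
Maria in UTC: 08:00-10:00, 12:15-16:45 (add 8h to convert from UTC-8).
Yuki in UTC: 08:15-16:00, 16:30-17:00 (add 4h to convert from UTC-4).
Pita in UTC: 08:00-14:30 (add 4h to convert from UTC-4).
Dmitri ∩ Nikolai: 08:30-11:15, 12:15-13:00.
Dmitri ∩ Nikolai ∩ Maria: 08:30-10:00, 12:15-13:00.
Dmitri ∩ Nikolai ∩ Maria ∩ Yuki: 08:30-10:00, 12:15-13:00.
Dmitri ∩ Nikolai ∩ Maria ∩ Yuki ∩ Pita: 08:30-10:00, 12:15-13:00.
Those are the intersection windows.
Summing the common windows: 90 + 45 = 135 minutes.

135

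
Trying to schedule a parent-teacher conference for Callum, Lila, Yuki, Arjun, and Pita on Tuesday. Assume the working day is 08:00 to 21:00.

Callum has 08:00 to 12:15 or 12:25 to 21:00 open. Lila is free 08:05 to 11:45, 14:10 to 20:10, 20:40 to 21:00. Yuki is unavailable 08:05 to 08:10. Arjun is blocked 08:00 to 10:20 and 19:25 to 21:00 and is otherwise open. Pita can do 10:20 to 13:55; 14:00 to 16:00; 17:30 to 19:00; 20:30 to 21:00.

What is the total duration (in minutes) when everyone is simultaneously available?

285

Callum free: 08:00-12:15, 12:25-21:00.
Lila free: 08:05-11:45, 14:10-20:10, 20:40-21:00.
Yuki free: 08:00-08:05, 08:10-21:00 (invert busy blocks within the working day).
Arjun free: 10:20-19:25 (invert busy blocks within the working day).
Pita free: 10:20-13:55, 14:00-16:00, 17:30-19:00, 20:30-21:00.
Callum ∩ Lila: 08:05-11:45, 14:10-20:10, 20:40-21:00.
Callum ∩ Lila ∩ Yuki: 08:10-11:45, 14:10-20:10, 20:40-21:00.
Callum ∩ Lila ∩ Yuki ∩ Arjun: 10:20-11:45, 14:10-19:25.
Callum ∩ Lila ∩ Yuki ∩ Arjun ∩ Pita: 10:20-11:45, 14:10-16:00, 17:30-19:00.
Summing the common windows: 85 + 110 + 90 = 285 minutes.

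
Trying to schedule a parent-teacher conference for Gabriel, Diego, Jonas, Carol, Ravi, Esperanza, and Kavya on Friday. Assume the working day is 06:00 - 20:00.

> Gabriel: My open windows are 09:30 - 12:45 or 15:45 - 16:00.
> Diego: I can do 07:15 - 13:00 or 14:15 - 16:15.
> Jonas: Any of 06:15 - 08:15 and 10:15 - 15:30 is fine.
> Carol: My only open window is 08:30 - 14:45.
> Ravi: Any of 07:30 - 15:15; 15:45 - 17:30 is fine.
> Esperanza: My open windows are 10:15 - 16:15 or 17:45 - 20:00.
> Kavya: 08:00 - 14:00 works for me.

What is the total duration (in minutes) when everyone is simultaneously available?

Gabriel ∩ Diego: 09:30-12:45, 15:45-16:00.
Gabriel ∩ Diego ∩ Jonas: 10:15-12:45.
Gabriel ∩ Diego ∩ Jonas ∩ Carol: 10:15-12:45.
Gabriel ∩ Diego ∩ Jonas ∩ Carol ∩ Ravi: 10:15-12:45.
Gabriel ∩ Diego ∩ Jonas ∩ Carol ∩ Ravi ∩ Esperanza: 10:15-12:45.
Gabriel ∩ Diego ∩ Jonas ∩ Carol ∩ Ravi ∩ Esperanza ∩ Kavya: 10:15-12:45.
Those are the intersection windows.
That's a single block of 150 minutes.

150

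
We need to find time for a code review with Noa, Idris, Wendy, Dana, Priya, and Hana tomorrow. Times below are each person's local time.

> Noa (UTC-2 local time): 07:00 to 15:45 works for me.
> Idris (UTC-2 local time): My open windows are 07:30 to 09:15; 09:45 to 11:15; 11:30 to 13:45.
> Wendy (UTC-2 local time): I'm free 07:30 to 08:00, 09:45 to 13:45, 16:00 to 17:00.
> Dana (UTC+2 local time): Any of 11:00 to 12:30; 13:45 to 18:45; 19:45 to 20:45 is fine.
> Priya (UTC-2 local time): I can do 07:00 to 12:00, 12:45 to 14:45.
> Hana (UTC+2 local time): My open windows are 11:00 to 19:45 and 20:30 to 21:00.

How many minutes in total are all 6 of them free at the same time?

210

Noa in UTC: 09:00-17:45 (add 2h to convert from UTC-2).
Idris in UTC: 09:30-11:15, 11:45-13:15, 13:30-15:45 (add 2h to convert from UTC-2).
Wendy in UTC: 09:30-10:00, 11:45-15:45, 18:00-19:00 (add 2h to convert from UTC-2).
Dana in UTC: 09:00-10:30, 11:45-16:45, 17:45-18:45 (subtract 2h to convert from UTC+2).
Priya in UTC: 09:00-14:00, 14:45-16:45 (add 2h to convert from UTC-2).
Hana in UTC: 09:00-17:45, 18:30-19:00 (subtract 2h to convert from UTC+2).
Noa ∩ Idris: 09:30-11:15, 11:45-13:15, 13:30-15:45.
Noa ∩ Idris ∩ Wendy: 09:30-10:00, 11:45-13:15, 13:30-15:45.
Noa ∩ Idris ∩ Wendy ∩ Dana: 09:30-10:00, 11:45-13:15, 13:30-15:45.
Noa ∩ Idris ∩ Wendy ∩ Dana ∩ Priya: 09:30-10:00, 11:45-13:15, 13:30-14:00, 14:45-15:45.
Noa ∩ Idris ∩ Wendy ∩ Dana ∩ Priya ∩ Hana: 09:30-10:00, 11:45-13:15, 13:30-14:00, 14:45-15:45.
Summing the common windows: 30 + 90 + 30 + 60 = 210 minutes.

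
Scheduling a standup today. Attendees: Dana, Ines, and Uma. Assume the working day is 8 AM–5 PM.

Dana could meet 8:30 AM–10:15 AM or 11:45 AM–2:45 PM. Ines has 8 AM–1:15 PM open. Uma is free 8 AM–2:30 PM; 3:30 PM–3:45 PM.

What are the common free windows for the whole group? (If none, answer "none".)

Dana ∩ Ines: 08:30-10:15, 11:45-13:15.
Dana ∩ Ines ∩ Uma: 08:30-10:15, 11:45-13:15.
Those are the intersection windows.

08:30-10:15, 11:45-13:15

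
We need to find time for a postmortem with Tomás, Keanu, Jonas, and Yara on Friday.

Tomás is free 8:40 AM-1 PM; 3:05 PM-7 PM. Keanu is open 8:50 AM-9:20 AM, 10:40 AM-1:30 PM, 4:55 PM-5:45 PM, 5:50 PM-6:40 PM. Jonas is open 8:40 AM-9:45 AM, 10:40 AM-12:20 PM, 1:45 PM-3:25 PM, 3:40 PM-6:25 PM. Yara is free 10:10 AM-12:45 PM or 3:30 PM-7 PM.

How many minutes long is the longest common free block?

100

Tomás ∩ Keanu: 08:50-09:20, 10:40-13:00, 16:55-17:45, 17:50-18:40.
Tomás ∩ Keanu ∩ Jonas: 08:50-09:20, 10:40-12:20, 16:55-17:45, 17:50-18:25.
Tomás ∩ Keanu ∩ Jonas ∩ Yara: 10:40-12:20, 16:55-17:45, 17:50-18:25.
The longest is 10:40-12:20 at 100 minutes.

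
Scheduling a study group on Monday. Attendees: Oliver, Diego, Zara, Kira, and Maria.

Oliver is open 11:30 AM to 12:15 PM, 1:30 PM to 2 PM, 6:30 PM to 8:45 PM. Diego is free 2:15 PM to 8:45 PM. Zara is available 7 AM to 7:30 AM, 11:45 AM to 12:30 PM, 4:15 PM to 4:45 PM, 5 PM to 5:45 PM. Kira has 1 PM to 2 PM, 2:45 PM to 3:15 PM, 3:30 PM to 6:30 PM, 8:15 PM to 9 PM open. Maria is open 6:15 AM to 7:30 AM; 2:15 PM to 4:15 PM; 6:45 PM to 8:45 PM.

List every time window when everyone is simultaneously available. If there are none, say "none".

none

Oliver ∩ Diego: 18:30-20:45.
Oliver ∩ Diego ∩ Zara: ∅.
Oliver ∩ Diego ∩ Zara ∩ Kira: ∅.
Oliver ∩ Diego ∩ Zara ∩ Kira ∩ Maria: ∅.
There is no time when everyone is free.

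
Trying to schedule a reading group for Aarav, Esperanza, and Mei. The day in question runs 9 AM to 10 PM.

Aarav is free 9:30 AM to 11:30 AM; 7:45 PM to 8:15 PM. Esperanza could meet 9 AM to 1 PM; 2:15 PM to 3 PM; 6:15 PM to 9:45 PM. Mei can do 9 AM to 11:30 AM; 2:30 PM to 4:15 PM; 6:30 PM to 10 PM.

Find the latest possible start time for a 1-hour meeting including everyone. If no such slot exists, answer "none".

Aarav ∩ Esperanza: 09:30-11:30, 19:45-20:15.
Aarav ∩ Esperanza ∩ Mei: 09:30-11:30, 19:45-20:15.
So the common availability across everyone is 09:30-11:30, 19:45-20:15.
The last common window of at least 60 minutes is 09:30-11:30; a 60-minute meeting can start as late as 10:30 and still end by 11:30.

10:30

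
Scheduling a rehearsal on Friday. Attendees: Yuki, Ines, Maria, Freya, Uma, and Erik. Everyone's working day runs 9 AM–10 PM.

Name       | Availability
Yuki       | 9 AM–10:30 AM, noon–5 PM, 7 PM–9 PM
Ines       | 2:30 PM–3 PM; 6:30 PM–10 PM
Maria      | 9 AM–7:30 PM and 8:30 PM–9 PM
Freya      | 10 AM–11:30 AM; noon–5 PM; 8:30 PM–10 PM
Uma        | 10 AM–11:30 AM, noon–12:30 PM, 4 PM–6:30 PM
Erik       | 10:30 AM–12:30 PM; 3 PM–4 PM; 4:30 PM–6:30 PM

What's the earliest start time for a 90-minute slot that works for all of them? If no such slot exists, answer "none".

none

Yuki ∩ Ines: 14:30-15:00, 19:00-21:00.
Yuki ∩ Ines ∩ Maria: 14:30-15:00, 19:00-19:30, 20:30-21:00.
Yuki ∩ Ines ∩ Maria ∩ Freya: 14:30-15:00, 20:30-21:00.
Yuki ∩ Ines ∩ Maria ∩ Freya ∩ Uma: ∅.
Yuki ∩ Ines ∩ Maria ∩ Freya ∩ Uma ∩ Erik: ∅.
There is no time when everyone is free.
No common window is at least 90 minutes long.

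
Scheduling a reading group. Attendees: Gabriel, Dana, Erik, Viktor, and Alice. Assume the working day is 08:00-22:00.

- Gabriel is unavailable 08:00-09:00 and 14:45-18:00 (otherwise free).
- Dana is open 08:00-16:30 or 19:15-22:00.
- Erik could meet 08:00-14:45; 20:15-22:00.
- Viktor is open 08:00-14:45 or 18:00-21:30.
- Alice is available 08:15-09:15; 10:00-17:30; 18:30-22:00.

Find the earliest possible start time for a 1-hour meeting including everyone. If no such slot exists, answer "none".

Gabriel free: 09:00-14:45, 18:00-22:00 (invert busy blocks within the working day).
Dana free: 08:00-16:30, 19:15-22:00.
Erik free: 08:00-14:45, 20:15-22:00.
Viktor free: 08:00-14:45, 18:00-21:30.
Alice free: 08:15-09:15, 10:00-17:30, 18:30-22:00.
Gabriel ∩ Dana: 09:00-14:45, 19:15-22:00.
Gabriel ∩ Dana ∩ Erik: 09:00-14:45, 20:15-22:00.
Gabriel ∩ Dana ∩ Erik ∩ Viktor: 09:00-14:45, 20:15-21:30.
Gabriel ∩ Dana ∩ Erik ∩ Viktor ∩ Alice: 09:00-09:15, 10:00-14:45, 20:15-21:30.
The first common window of at least 60 minutes is 10:00-14:45, so the earliest start is 10:00.

10:00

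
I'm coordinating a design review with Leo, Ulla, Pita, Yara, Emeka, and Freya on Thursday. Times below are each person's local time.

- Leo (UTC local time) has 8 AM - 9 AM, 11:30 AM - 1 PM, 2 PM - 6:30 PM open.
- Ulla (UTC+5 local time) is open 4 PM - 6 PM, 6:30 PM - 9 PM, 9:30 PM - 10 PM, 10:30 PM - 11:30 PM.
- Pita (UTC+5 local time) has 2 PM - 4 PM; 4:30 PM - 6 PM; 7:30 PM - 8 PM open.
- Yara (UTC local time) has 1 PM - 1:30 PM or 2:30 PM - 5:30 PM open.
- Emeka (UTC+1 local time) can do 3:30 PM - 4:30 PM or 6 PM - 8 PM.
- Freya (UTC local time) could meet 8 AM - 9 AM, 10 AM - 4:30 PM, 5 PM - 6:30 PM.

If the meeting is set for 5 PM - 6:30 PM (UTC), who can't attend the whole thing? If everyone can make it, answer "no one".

Leo in UTC: 08:00-09:00, 11:30-13:00, 14:00-18:30.
Ulla in UTC: 11:00-13:00, 13:30-16:00, 16:30-17:00, 17:30-18:30 (subtract 5h to convert from UTC+5).
Pita in UTC: 09:00-11:00, 11:30-13:00, 14:30-15:00 (subtract 5h to convert from UTC+5).
Yara in UTC: 13:00-13:30, 14:30-17:30.
Emeka in UTC: 14:30-15:30, 17:00-19:00 (subtract 1h to convert from UTC+1).
Freya in UTC: 08:00-09:00, 10:00-16:30, 17:00-18:30.
Leo: free for 17:00-18:30. Ulla: not fully free for 17:00-18:30. Pita: not fully free for 17:00-18:30. Yara: not fully free for 17:00-18:30. Emeka: free for 17:00-18:30. Freya: free for 17:00-18:30.

Pita, Ulla, Yara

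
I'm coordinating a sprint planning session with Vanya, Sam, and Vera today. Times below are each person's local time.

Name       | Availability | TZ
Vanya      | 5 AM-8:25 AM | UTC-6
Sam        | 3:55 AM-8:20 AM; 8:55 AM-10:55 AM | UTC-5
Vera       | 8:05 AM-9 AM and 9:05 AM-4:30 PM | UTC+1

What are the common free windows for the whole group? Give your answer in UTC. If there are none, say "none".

Vanya in UTC: 11:00-14:25 (add 6h to convert from UTC-6).
Sam in UTC: 08:55-13:20, 13:55-15:55 (add 5h to convert from UTC-5).
Vera in UTC: 07:05-08:00, 08:05-15:30 (subtract 1h to convert from UTC+1).
Vanya ∩ Sam: 11:00-13:20, 13:55-14:25.
Vanya ∩ Sam ∩ Vera: 11:00-13:20, 13:55-14:25.
Those are the intersection windows.

11:00-13:20, 13:55-14:25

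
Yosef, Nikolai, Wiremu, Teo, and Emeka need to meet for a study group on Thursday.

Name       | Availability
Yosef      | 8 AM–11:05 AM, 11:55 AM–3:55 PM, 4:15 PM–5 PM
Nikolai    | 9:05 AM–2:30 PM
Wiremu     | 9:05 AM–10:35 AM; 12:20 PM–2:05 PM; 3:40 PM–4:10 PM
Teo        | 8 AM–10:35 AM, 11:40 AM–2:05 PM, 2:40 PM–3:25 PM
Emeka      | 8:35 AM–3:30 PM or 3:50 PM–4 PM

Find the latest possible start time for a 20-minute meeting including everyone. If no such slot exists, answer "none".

Yosef ∩ Nikolai: 09:05-11:05, 11:55-14:30.
Yosef ∩ Nikolai ∩ Wiremu: 09:05-10:35, 12:20-14:05.
Yosef ∩ Nikolai ∩ Wiremu ∩ Teo: 09:05-10:35, 12:20-14:05.
Yosef ∩ Nikolai ∩ Wiremu ∩ Teo ∩ Emeka: 09:05-10:35, 12:20-14:05.
The last common window of at least 20 minutes is 12:20-14:05; a 20-minute meeting can start as late as 13:45 and still end by 14:05.

13:45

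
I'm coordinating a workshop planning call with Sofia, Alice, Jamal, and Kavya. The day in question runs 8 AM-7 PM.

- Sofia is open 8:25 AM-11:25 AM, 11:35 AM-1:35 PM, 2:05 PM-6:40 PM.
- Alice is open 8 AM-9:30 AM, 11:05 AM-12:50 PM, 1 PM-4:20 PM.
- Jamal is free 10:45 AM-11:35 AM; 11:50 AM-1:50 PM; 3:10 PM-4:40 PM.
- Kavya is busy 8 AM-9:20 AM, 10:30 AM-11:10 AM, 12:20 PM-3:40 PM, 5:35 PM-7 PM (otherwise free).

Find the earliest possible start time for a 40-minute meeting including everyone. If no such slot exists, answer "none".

15:40

Sofia free: 08:25-11:25, 11:35-13:35, 14:05-18:40.
Alice free: 08:00-09:30, 11:05-12:50, 13:00-16:20.
Jamal free: 10:45-11:35, 11:50-13:50, 15:10-16:40.
Kavya free: 09:20-10:30, 11:10-12:20, 15:40-17:35 (invert busy blocks within the working day).
Sofia ∩ Alice: 08:25-09:30, 11:05-11:25, 11:35-12:50, 13:00-13:35, 14:05-16:20.
Sofia ∩ Alice ∩ Jamal: 11:05-11:25, 11:50-12:50, 13:00-13:35, 15:10-16:20.
Sofia ∩ Alice ∩ Jamal ∩ Kavya: 11:10-11:25, 11:50-12:20, 15:40-16:20.
Those are the intersection windows.
The first common window of at least 40 minutes is 15:40-16:20, so the earliest start is 15:40.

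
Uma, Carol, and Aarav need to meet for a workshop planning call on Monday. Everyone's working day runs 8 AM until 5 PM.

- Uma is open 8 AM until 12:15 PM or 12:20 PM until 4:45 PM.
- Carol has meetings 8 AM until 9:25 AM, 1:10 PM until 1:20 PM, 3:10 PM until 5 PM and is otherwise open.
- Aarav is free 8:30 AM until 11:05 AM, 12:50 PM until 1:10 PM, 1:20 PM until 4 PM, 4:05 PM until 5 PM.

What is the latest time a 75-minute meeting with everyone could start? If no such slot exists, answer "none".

Uma free: 08:00-12:15, 12:20-16:45.
Carol free: 09:25-13:10, 13:20-15:10 (invert busy blocks within the working day).
Aarav free: 08:30-11:05, 12:50-13:10, 13:20-16:00, 16:05-17:00.
Uma ∩ Carol: 09:25-12:15, 12:20-13:10, 13:20-15:10.
Uma ∩ Carol ∩ Aarav: 09:25-11:05, 12:50-13:10, 13:20-15:10.
The last common window of at least 75 minutes is 13:20-15:10; a 75-minute meeting can start as late as 13:55 and still end by 15:10.

13:55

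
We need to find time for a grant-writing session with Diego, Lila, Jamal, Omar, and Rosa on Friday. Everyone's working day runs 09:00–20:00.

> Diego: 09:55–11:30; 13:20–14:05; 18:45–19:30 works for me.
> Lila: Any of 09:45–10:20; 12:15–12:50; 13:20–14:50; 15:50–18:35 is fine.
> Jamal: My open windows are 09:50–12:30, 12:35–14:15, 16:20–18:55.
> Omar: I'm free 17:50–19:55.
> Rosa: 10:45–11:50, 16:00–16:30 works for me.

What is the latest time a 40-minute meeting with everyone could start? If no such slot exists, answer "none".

Diego ∩ Lila: 09:55-10:20, 13:20-14:05.
Diego ∩ Lila ∩ Jamal: 09:55-10:20, 13:20-14:05.
Diego ∩ Lila ∩ Jamal ∩ Omar: ∅.
Diego ∩ Lila ∩ Jamal ∩ Omar ∩ Rosa: ∅.
There is no time when everyone is free.
No common window is at least 40 minutes long.

none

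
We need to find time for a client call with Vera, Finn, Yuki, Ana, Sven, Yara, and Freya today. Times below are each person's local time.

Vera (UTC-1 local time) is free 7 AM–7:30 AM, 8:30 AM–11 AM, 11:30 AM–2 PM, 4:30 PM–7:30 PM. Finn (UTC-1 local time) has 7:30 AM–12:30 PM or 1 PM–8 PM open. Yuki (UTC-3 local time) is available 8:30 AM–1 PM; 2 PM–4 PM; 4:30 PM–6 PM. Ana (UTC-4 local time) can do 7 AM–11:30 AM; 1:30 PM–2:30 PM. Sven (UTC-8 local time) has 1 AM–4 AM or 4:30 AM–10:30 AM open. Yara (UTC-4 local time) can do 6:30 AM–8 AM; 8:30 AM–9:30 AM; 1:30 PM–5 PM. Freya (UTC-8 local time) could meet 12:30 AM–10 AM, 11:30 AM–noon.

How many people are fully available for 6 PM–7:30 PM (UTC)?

3

Vera in UTC: 08:00-08:30, 09:30-12:00, 12:30-15:00, 17:30-20:30 (add 1h to convert from UTC-1).
Finn in UTC: 08:30-13:30, 14:00-21:00 (add 1h to convert from UTC-1).
Yuki in UTC: 11:30-16:00, 17:00-19:00, 19:30-21:00 (add 3h to convert from UTC-3).
Ana in UTC: 11:00-15:30, 17:30-18:30 (add 4h to convert from UTC-4).
Sven in UTC: 09:00-12:00, 12:30-18:30 (add 8h to convert from UTC-8).
Yara in UTC: 10:30-12:00, 12:30-13:30, 17:30-21:00 (add 4h to convert from UTC-4).
Freya in UTC: 08:30-18:00, 19:30-20:00 (add 8h to convert from UTC-8).
Vera, Finn, and Yara can make the full 18:00-19:30 slot — that's 3.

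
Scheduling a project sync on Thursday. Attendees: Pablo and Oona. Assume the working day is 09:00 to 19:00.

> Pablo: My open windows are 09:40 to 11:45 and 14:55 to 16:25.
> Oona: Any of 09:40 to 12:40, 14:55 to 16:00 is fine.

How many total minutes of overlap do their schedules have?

190

Pablo ∩ Oona: 09:40-11:45, 14:55-16:00.
Summing the common windows: 125 + 65 = 190 minutes.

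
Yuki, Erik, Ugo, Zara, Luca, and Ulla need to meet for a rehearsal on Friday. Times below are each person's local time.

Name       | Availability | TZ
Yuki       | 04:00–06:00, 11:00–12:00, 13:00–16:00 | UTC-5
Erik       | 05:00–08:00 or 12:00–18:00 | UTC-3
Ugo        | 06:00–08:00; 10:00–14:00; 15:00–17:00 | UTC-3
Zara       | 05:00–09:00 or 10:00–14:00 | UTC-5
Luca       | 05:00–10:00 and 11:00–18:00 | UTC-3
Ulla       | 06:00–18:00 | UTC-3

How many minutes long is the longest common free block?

60

Yuki in UTC: 09:00-11:00, 16:00-17:00, 18:00-21:00 (add 5h to convert from UTC-5).
Erik in UTC: 08:00-11:00, 15:00-21:00 (add 3h to convert from UTC-3).
Ugo in UTC: 09:00-11:00, 13:00-17:00, 18:00-20:00 (add 3h to convert from UTC-3).
Zara in UTC: 10:00-14:00, 15:00-19:00 (add 5h to convert from UTC-5).
Luca in UTC: 08:00-13:00, 14:00-21:00 (add 3h to convert from UTC-3).
Ulla in UTC: 09:00-21:00 (add 3h to convert from UTC-3).
Yuki ∩ Erik: 09:00-11:00, 16:00-17:00, 18:00-21:00.
Yuki ∩ Erik ∩ Ugo: 09:00-11:00, 16:00-17:00, 18:00-20:00.
Yuki ∩ Erik ∩ Ugo ∩ Zara: 10:00-11:00, 16:00-17:00, 18:00-19:00.
Yuki ∩ Erik ∩ Ugo ∩ Zara ∩ Luca: 10:00-11:00, 16:00-17:00, 18:00-19:00.
Yuki ∩ Erik ∩ Ugo ∩ Zara ∩ Luca ∩ Ulla: 10:00-11:00, 16:00-17:00, 18:00-19:00.
So the common availability across everyone is 10:00-11:00, 16:00-17:00, 18:00-19:00.
The longest is 10:00-11:00 at 60 minutes.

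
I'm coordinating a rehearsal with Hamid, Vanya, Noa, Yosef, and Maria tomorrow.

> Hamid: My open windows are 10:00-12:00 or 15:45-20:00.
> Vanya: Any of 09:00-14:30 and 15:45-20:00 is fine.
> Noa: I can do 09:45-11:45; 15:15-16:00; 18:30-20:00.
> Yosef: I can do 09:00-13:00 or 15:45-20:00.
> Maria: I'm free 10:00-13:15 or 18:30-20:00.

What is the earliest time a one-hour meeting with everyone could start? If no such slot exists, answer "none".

Hamid ∩ Vanya: 10:00-12:00, 15:45-20:00.
Hamid ∩ Vanya ∩ Noa: 10:00-11:45, 15:45-16:00, 18:30-20:00.
Hamid ∩ Vanya ∩ Noa ∩ Yosef: 10:00-11:45, 15:45-16:00, 18:30-20:00.
Hamid ∩ Vanya ∩ Noa ∩ Yosef ∩ Maria: 10:00-11:45, 18:30-20:00.
The first common window of at least 60 minutes is 10:00-11:45, so the earliest start is 10:00.

10:00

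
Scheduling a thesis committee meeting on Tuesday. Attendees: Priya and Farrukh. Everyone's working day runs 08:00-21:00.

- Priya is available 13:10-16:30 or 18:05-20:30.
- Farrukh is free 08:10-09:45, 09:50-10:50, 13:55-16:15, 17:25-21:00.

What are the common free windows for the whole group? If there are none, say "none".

Priya ∩ Farrukh: 13:55-16:15, 18:05-20:30.

13:55-16:15, 18:05-20:30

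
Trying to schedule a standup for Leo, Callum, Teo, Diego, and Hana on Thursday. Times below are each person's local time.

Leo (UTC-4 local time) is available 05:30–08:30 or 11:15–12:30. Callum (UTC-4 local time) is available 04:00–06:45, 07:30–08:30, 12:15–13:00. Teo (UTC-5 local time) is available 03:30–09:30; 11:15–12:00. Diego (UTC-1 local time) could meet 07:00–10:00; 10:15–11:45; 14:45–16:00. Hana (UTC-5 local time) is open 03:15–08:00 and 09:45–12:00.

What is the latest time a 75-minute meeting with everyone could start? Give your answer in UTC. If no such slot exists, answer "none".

Leo in UTC: 09:30-12:30, 15:15-16:30 (add 4h to convert from UTC-4).
Callum in UTC: 08:00-10:45, 11:30-12:30, 16:15-17:00 (add 4h to convert from UTC-4).
Teo in UTC: 08:30-14:30, 16:15-17:00 (add 5h to convert from UTC-5).
Diego in UTC: 08:00-11:00, 11:15-12:45, 15:45-17:00 (add 1h to convert from UTC-1).
Hana in UTC: 08:15-13:00, 14:45-17:00 (add 5h to convert from UTC-5).
Leo ∩ Callum: 09:30-10:45, 11:30-12:30, 16:15-16:30.
Leo ∩ Callum ∩ Teo: 09:30-10:45, 11:30-12:30, 16:15-16:30.
Leo ∩ Callum ∩ Teo ∩ Diego: 09:30-10:45, 11:30-12:30, 16:15-16:30.
Leo ∩ Callum ∩ Teo ∩ Diego ∩ Hana: 09:30-10:45, 11:30-12:30, 16:15-16:30.
The last common window of at least 75 minutes is 09:30-10:45; a 75-minute meeting can start as late as 09:30 and still end by 10:45.

09:30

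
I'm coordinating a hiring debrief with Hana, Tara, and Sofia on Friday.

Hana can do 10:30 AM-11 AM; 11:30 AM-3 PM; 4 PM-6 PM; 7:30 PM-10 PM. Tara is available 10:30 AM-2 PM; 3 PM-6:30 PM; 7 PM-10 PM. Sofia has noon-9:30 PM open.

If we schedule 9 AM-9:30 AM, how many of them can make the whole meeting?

0

nobody can make the full 09:00-09:30 slot — that's 0.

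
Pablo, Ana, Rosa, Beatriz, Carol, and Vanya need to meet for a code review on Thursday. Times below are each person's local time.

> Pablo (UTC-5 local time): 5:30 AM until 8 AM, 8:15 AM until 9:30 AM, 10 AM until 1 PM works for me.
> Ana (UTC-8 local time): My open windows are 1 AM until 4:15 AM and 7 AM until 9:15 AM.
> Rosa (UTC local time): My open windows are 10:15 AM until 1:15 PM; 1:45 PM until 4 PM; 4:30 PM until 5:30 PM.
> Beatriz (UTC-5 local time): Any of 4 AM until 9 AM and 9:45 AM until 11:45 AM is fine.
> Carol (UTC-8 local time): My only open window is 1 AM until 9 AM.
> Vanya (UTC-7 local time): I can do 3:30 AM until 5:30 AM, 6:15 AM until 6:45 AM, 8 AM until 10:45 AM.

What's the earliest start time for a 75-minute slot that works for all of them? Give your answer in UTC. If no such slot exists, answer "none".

Pablo in UTC: 10:30-13:00, 13:15-14:30, 15:00-18:00 (add 5h to convert from UTC-5).
Ana in UTC: 09:00-12:15, 15:00-17:15 (add 8h to convert from UTC-8).
Rosa in UTC: 10:15-13:15, 13:45-16:00, 16:30-17:30.
Beatriz in UTC: 09:00-14:00, 14:45-16:45 (add 5h to convert from UTC-5).
Carol in UTC: 09:00-17:00 (add 8h to convert from UTC-8).
Vanya in UTC: 10:30-12:30, 13:15-13:45, 15:00-17:45 (add 7h to convert from UTC-7).
Pablo ∩ Ana: 10:30-12:15, 15:00-17:15.
Pablo ∩ Ana ∩ Rosa: 10:30-12:15, 15:00-16:00, 16:30-17:15.
Pablo ∩ Ana ∩ Rosa ∩ Beatriz: 10:30-12:15, 15:00-16:00, 16:30-16:45.
Pablo ∩ Ana ∩ Rosa ∩ Beatriz ∩ Carol: 10:30-12:15, 15:00-16:00, 16:30-16:45.
Pablo ∩ Ana ∩ Rosa ∩ Beatriz ∩ Carol ∩ Vanya: 10:30-12:15, 15:00-16:00, 16:30-16:45.
The first common window of at least 75 minutes is 10:30-12:15, so the earliest start is 10:30.

10:30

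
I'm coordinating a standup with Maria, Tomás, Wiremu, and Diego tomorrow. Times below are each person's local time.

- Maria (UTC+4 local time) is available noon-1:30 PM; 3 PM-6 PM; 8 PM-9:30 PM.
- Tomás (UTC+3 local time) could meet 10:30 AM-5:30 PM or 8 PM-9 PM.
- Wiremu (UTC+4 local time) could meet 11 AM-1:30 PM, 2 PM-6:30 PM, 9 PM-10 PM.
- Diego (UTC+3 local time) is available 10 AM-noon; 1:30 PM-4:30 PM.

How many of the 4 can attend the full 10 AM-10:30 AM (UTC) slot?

Maria in UTC: 08:00-09:30, 11:00-14:00, 16:00-17:30 (subtract 4h to convert from UTC+4).
Tomás in UTC: 07:30-14:30, 17:00-18:00 (subtract 3h to convert from UTC+3).
Wiremu in UTC: 07:00-09:30, 10:00-14:30, 17:00-18:00 (subtract 4h to convert from UTC+4).
Diego in UTC: 07:00-09:00, 10:30-13:30 (subtract 3h to convert from UTC+3).
Tomás and Wiremu can make the full 10:00-10:30 slot — that's 2.

2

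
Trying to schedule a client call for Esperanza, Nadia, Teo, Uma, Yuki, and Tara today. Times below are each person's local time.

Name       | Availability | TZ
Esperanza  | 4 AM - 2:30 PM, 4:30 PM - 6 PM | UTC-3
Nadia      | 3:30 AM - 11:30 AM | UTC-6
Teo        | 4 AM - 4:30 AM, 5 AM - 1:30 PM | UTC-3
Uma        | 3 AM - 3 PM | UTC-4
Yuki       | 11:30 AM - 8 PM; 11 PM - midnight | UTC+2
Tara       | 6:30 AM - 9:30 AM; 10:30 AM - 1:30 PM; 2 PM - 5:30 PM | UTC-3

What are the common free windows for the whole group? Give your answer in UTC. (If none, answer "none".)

Esperanza in UTC: 07:00-17:30, 19:30-21:00 (add 3h to convert from UTC-3).
Nadia in UTC: 09:30-17:30 (add 6h to convert from UTC-6).
Teo in UTC: 07:00-07:30, 08:00-16:30 (add 3h to convert from UTC-3).
Uma in UTC: 07:00-19:00 (add 4h to convert from UTC-4).
Yuki in UTC: 09:30-18:00, 21:00-22:00 (subtract 2h to convert from UTC+2).
Tara in UTC: 09:30-12:30, 13:30-16:30, 17:00-20:30 (add 3h to convert from UTC-3).
Esperanza ∩ Nadia: 09:30-17:30.
Esperanza ∩ Nadia ∩ Teo: 09:30-16:30.
Esperanza ∩ Nadia ∩ Teo ∩ Uma: 09:30-16:30.
Esperanza ∩ Nadia ∩ Teo ∩ Uma ∩ Yuki: 09:30-16:30.
Esperanza ∩ Nadia ∩ Teo ∩ Uma ∩ Yuki ∩ Tara: 09:30-12:30, 13:30-16:30.
So the common availability across everyone is 09:30-12:30, 13:30-16:30.

09:30-12:30, 13:30-16:30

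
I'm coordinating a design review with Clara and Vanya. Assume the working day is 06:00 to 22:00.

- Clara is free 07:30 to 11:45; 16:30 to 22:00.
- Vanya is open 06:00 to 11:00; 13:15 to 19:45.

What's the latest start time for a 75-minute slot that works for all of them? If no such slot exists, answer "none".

Clara ∩ Vanya: 07:30-11:00, 16:30-19:45.
The last common window of at least 75 minutes is 16:30-19:45; a 75-minute meeting can start as late as 18:30 and still end by 19:45.

18:30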